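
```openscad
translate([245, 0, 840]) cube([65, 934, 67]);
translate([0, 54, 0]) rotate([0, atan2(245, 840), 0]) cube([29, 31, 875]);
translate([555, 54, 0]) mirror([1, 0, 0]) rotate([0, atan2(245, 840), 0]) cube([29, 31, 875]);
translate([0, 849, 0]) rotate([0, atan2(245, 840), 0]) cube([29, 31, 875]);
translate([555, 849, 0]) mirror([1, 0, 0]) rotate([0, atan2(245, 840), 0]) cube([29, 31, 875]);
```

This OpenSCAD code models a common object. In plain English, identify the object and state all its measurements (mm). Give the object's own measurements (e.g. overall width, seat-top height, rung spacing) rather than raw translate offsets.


A sawhorse. A 65×934×67 mm beam (x, y, z) sits on two A-frame leg pairs. Each pair is two raked legs of 29×31 mm section (31 mm along y) splaying symmetrically in x. Each leg rises 840 mm vertically over 245 mm of horizontal reach and is 875 mm long along its own axis. Every leg's outer bottom edge rests on the floor and its outer top edge meets a bottom edge of the beam — the left legs (tilting toward +x) meet the beam's −x bottom edge, the right legs (their mirror images, tilting toward −x) meet its +x bottom edge — so the leg tops tuck under the beam, the beam's underside is 840 mm above the floor, and the feet are 555 mm apart outside-to-outside with the beam centred between them. The two leg pairs are set in 54 mm from either end of the beam.


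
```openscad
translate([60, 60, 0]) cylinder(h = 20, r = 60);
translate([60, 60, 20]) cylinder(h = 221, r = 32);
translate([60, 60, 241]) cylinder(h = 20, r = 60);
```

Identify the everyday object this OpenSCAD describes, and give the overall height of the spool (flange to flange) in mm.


A spool. The overall height is 261 mm.

Three coaxial cylinders, large–small–large — a spool. Two 20 mm flanges and a 221 mm core give 20 + 221 + 20 = 261 mm.


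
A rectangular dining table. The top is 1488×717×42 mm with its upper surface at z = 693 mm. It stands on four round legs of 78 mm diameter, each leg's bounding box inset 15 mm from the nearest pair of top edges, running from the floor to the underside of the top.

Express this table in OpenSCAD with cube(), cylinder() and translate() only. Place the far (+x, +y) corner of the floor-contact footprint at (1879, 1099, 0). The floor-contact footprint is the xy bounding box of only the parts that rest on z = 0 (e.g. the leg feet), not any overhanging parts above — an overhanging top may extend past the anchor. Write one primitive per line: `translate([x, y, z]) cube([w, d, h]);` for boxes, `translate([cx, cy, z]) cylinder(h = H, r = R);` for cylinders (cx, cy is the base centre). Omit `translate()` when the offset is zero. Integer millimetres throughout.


translate([406, 397, 651]) cube([1488, 717, 42]);
translate([460, 451, 0]) cylinder(h = 651, r = 39);
translate([1840, 451, 0]) cylinder(h = 651, r = 39);
translate([460, 1060, 0]) cylinder(h = 651, r = 39);
translate([1840, 1060, 0]) cylinder(h = 651, r = 39);


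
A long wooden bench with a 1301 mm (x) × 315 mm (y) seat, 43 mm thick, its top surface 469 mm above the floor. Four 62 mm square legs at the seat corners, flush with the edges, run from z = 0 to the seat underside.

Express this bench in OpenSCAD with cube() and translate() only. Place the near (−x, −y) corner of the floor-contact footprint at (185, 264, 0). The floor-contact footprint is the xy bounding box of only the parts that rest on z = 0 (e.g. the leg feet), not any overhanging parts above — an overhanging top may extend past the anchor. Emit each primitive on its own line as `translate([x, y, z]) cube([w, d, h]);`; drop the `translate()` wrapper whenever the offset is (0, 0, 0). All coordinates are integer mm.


translate([185, 264, 426]) cube([1301, 315, 43]);
translate([185, 264, 0]) cube([62, 62, 426]);
translate([185, 517, 0]) cube([62, 62, 426]);
translate([1424, 264, 0]) cube([62, 62, 426]);
translate([1424, 517, 0]) cube([62, 62, 426]);


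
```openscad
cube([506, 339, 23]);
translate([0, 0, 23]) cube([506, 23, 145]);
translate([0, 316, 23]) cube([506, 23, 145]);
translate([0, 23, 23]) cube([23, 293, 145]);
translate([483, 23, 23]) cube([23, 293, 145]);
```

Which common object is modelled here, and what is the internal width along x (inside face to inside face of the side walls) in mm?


An open box. The internal width is 460 mm.

A 506×339 base slab with four walls standing on it — an open box. The base is 506 mm wide and the walls are 23 mm thick, so the internal width is 506 − 2 × 23 = 460 mm.


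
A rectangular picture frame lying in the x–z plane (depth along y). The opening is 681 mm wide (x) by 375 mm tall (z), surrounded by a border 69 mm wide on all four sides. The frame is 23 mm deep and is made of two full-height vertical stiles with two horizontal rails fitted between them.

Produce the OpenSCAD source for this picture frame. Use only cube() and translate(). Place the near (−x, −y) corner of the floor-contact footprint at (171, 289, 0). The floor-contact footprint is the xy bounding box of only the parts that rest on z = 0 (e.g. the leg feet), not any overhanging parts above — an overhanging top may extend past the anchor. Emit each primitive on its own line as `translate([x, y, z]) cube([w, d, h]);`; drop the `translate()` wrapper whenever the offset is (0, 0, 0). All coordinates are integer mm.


translate([171, 289, 0]) cube([69, 23, 513]);
translate([921, 289, 0]) cube([69, 23, 513]);
translate([240, 289, 0]) cube([681, 23, 69]);
translate([240, 289, 444]) cube([681, 23, 69]);


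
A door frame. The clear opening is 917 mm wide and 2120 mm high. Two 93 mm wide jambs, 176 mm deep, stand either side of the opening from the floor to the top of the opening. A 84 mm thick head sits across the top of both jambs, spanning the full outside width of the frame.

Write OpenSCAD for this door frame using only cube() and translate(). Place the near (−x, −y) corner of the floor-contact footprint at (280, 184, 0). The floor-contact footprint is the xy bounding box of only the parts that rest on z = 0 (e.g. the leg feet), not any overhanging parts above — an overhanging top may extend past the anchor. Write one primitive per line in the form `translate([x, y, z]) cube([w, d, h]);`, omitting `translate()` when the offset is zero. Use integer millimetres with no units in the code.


translate([280, 184, 0]) cube([93, 176, 2120]);
translate([1290, 184, 0]) cube([93, 176, 2120]);
translate([280, 184, 2120]) cube([1103, 176, 84]);


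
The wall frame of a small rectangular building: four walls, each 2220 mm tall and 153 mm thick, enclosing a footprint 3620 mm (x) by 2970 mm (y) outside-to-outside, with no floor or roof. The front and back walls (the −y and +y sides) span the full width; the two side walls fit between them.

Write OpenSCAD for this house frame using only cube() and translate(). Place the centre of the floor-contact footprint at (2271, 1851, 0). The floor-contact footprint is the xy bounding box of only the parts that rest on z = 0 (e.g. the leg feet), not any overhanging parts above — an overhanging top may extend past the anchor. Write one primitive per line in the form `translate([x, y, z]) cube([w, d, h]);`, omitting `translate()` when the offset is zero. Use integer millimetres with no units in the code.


translate([461, 366, 0]) cube([3620, 153, 2220]);
translate([461, 3183, 0]) cube([3620, 153, 2220]);
translate([461, 519, 0]) cube([153, 2664, 2220]);
translate([3928, 519, 0]) cube([153, 2664, 2220]);


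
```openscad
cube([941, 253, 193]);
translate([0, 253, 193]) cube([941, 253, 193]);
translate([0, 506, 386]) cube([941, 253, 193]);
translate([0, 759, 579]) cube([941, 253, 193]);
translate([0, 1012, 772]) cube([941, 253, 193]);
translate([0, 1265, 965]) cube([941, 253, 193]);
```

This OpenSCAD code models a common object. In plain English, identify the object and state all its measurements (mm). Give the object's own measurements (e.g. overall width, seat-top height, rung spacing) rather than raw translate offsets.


A straight staircase of 6 solid steps. Each step is 941 mm wide (x), 253 mm deep (y, the going) and 193 mm tall (the rise). The first step rests on the floor; each subsequent step sits one going further in +y and one rise higher in +z, directly behind and above the previous step with no overlap.


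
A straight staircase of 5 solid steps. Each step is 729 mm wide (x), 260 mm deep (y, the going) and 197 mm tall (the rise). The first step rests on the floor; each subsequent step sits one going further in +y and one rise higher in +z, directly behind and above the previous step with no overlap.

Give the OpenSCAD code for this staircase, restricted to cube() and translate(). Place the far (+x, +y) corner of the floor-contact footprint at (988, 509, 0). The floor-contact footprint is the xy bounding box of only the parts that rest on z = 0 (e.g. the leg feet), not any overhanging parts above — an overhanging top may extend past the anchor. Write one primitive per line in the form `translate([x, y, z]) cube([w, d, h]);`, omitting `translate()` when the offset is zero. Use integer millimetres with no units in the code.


translate([259, 249, 0]) cube([729, 260, 197]);
translate([259, 509, 197]) cube([729, 260, 197]);
translate([259, 769, 394]) cube([729, 260, 197]);
translate([259, 1029, 591]) cube([729, 260, 197]);
translate([259, 1289, 788]) cube([729, 260, 197]);


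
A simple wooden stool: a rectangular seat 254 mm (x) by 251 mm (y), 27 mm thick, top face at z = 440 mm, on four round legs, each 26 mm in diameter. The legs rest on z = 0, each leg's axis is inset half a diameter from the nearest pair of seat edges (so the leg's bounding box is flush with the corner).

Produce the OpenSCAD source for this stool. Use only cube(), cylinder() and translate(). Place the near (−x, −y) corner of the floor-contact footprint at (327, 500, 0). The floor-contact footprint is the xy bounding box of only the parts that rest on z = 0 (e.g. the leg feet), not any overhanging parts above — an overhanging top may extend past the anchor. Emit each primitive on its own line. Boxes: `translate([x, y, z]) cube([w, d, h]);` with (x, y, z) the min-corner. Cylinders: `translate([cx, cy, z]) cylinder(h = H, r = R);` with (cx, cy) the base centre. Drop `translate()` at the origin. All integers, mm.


translate([327, 500, 413]) cube([254, 251, 27]);
translate([340, 513, 0]) cylinder(h = 413, r = 13);
translate([568, 513, 0]) cylinder(h = 413, r = 13);
translate([340, 738, 0]) cylinder(h = 413, r = 13);
translate([568, 738, 0]) cylinder(h = 413, r = 13);


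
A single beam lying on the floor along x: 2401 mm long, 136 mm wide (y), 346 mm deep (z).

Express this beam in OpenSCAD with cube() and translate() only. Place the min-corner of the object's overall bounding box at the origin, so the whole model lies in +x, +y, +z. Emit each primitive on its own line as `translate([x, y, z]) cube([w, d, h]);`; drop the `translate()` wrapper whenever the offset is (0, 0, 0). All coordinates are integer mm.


cube([2401, 136, 346]);


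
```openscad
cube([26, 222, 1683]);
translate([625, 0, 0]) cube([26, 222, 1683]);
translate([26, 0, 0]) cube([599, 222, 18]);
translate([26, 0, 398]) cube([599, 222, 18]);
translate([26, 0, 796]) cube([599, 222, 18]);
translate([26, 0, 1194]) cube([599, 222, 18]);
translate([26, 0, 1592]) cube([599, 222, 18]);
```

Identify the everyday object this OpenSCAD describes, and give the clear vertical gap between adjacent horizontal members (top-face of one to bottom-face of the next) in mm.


A bookshelf. The clear shelf gap is 380 mm.

Two tall side panels with 5 horizontal boards between them — a bookshelf. The first two shelf undersides are at z = 0 and z = 398; with shelf thickness 18, the clear gap is 398 − 0 − 18 = 380 mm.


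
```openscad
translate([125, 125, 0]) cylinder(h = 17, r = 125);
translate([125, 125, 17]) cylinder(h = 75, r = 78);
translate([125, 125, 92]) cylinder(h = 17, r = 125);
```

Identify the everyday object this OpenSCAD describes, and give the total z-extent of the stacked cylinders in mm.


A spool. The overall height is 109 mm.

Three coaxial cylinders, large–small–large — a spool. Two 17 mm flanges and a 75 mm core give 17 + 75 + 17 = 109 mm.


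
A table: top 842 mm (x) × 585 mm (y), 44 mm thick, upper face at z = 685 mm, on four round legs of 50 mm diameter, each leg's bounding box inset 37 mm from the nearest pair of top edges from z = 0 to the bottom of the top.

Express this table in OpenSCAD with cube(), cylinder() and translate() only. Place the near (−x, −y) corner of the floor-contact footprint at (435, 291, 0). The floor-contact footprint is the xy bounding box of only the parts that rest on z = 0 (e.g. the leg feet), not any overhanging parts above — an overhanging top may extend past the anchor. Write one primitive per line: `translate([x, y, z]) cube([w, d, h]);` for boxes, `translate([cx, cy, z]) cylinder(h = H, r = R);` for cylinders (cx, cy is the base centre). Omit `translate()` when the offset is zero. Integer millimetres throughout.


translate([398, 254, 641]) cube([842, 585, 44]);
translate([460, 316, 0]) cylinder(h = 641, r = 25);
translate([1178, 316, 0]) cylinder(h = 641, r = 25);
translate([460, 777, 0]) cylinder(h = 641, r = 25);
translate([1178, 777, 0]) cylinder(h = 641, r = 25);


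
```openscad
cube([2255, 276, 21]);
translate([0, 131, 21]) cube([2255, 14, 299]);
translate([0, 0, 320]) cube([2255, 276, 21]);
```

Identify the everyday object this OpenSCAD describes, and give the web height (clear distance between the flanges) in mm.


An I-beam. The web height is 299 mm.

Two wide flanges with a thin centred web — an I-beam. Overall 341 mm minus two 21 mm flanges gives a web of 341 − 2·21 = 299 mm.


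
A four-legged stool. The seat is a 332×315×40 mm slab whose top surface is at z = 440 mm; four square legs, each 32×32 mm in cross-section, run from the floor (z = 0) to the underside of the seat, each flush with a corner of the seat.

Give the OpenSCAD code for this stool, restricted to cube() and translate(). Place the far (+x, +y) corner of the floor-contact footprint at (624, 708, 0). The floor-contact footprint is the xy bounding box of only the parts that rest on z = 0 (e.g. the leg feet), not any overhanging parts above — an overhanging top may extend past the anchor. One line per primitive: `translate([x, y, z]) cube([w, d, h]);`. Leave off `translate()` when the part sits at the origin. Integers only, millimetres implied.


// leg_h = 440 - 40 = 400
translate([292, 393, 400]) cube([332, 315, 40]);
translate([292, 393, 0]) cube([32, 32, 400]);
translate([592, 393, 0]) cube([32, 32, 400]);
translate([292, 676, 0]) cube([32, 32, 400]);
translate([592, 676, 0]) cube([32, 32, 400]);


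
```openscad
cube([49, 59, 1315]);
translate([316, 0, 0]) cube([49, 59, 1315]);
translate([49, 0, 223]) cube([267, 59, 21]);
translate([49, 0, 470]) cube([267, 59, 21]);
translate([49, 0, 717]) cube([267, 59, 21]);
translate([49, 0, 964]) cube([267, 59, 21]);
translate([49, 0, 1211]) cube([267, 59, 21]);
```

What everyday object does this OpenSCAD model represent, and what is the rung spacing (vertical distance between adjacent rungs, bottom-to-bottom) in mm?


A ladder. The rung spacing is 247 mm.

Two tall 49×59 posts with 5 short bars between them — a ladder. Adjacent rungs sit at z = 223 and z = 470, so the spacing is 470 − 223 = 247 mm.


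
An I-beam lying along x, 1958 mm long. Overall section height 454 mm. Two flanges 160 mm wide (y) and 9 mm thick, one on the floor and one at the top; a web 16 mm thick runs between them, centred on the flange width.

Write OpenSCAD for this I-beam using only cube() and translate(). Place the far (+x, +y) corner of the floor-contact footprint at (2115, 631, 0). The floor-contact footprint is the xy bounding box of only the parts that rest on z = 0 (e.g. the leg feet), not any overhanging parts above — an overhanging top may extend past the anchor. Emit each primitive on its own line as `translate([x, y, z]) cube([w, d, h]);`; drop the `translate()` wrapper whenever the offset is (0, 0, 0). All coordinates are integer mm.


translate([157, 471, 0]) cube([1958, 160, 9]);
translate([157, 543, 9]) cube([1958, 16, 436]);
translate([157, 471, 445]) cube([1958, 160, 9]);


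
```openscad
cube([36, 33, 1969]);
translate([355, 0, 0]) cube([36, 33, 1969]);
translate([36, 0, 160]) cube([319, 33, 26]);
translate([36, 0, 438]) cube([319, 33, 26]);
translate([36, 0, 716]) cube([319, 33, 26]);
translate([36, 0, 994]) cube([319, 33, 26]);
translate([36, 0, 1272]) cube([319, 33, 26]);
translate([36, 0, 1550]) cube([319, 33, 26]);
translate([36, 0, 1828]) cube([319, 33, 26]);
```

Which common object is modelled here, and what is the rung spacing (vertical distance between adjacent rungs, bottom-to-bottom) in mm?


A ladder. The rung spacing is 278 mm.

Two tall 36×33 posts with 7 short bars between them — a ladder. Adjacent rungs sit at z = 160 and z = 438, so the spacing is 438 − 160 = 278 mm.


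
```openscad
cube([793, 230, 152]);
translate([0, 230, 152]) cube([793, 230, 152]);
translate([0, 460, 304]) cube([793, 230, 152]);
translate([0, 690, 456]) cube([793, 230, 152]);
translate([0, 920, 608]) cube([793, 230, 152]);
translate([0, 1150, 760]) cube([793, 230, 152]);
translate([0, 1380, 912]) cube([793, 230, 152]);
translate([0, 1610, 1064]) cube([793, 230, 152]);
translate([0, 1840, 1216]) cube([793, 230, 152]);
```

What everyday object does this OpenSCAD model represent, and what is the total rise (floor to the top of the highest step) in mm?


A staircase. The total rise is 1368 mm.

9 identical blocks, each offset up and back from the previous — a staircase. Each step is 152 mm tall and there are 9 of them, so the total rise is 9 × 152 = 1368 mm.


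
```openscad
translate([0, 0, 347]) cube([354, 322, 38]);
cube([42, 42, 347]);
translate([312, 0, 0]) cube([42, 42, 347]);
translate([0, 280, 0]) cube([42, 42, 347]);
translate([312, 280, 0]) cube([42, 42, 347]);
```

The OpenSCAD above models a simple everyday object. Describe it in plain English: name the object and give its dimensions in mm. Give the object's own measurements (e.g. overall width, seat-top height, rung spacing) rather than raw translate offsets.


A four-legged stool. The seat is a 354×322×38 mm slab whose top surface is at z = 385 mm; four square legs, each 42×42 mm in cross-section, run from the floor (z = 0) to the underside of the seat, each flush with a corner of the seat.


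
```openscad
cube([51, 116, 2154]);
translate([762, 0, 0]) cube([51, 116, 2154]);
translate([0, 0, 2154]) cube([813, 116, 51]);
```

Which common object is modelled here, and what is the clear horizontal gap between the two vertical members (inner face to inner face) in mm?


A door frame. The clear opening width is 711 mm.

Two 2154 mm tall posts with a header on top — a door frame. The left jamb is 51 mm wide at x = 0; the right jamb starts at x = 762. The clear opening is 762 − 51 = 711 mm.


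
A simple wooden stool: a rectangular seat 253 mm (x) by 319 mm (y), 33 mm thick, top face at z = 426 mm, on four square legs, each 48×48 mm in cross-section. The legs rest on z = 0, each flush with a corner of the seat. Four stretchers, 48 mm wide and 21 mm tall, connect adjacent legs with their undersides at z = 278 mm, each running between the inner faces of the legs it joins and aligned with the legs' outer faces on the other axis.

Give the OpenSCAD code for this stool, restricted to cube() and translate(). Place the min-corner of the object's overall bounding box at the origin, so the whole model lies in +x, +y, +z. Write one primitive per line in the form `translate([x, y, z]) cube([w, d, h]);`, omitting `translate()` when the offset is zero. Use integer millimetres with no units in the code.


// leg_h = 426 - 33 = 393
// stretcher span = 253 - 2*48 = 157
translate([0, 0, 393]) cube([253, 319, 33]);
cube([48, 48, 393]);
translate([205, 0, 0]) cube([48, 48, 393]);
translate([0, 271, 0]) cube([48, 48, 393]);
translate([205, 271, 0]) cube([48, 48, 393]);
translate([48, 0, 278]) cube([157, 48, 21]);
translate([48, 271, 278]) cube([157, 48, 21]);
translate([0, 48, 278]) cube([48, 223, 21]);
translate([205, 48, 278]) cube([48, 223, 21]);


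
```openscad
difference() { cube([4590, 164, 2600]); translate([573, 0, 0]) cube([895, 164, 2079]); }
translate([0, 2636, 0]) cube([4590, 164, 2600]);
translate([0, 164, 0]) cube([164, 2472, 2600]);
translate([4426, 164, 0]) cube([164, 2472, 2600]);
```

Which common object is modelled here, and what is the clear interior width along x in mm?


A single room. The interior width is 4262 mm.

Four walls enclosing a rectangle with a door in the front wall — a room. Outside width 4590 minus two 164 mm walls gives 4262 mm.


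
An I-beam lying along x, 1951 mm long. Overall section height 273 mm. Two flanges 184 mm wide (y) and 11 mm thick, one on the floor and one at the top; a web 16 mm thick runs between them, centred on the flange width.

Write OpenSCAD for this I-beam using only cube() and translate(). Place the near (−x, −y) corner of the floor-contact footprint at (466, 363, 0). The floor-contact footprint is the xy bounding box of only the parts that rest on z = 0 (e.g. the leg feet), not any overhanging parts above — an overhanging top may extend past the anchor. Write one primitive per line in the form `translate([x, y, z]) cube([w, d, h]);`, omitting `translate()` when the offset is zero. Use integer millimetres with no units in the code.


translate([466, 363, 0]) cube([1951, 184, 11]);
translate([466, 447, 11]) cube([1951, 16, 251]);
translate([466, 363, 262]) cube([1951, 184, 11]);


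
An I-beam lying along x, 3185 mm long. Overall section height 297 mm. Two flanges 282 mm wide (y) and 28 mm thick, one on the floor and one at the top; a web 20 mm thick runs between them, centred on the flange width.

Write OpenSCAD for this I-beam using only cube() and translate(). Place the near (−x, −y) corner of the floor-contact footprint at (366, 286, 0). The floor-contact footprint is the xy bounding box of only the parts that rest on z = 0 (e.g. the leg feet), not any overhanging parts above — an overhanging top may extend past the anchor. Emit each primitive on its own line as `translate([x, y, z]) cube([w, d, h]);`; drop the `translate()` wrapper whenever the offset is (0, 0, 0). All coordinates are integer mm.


translate([366, 286, 0]) cube([3185, 282, 28]);
translate([366, 417, 28]) cube([3185, 20, 241]);
translate([366, 286, 269]) cube([3185, 282, 28]);


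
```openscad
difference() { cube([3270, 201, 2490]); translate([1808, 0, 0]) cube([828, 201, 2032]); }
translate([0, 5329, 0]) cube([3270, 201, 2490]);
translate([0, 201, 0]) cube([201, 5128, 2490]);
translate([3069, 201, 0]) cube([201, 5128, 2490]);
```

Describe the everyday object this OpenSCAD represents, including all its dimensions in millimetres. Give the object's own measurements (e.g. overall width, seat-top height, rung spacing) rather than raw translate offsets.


A single room: four walls, each 2490 mm tall and 201 mm thick, enclosing an outside footprint 3270×5530 mm (x × y), no floor or roof. The front and back walls (−y and +y sides) run the full x-width; the side walls fit between their inner faces. A door opening 828 mm wide and 2032 mm tall is cut through the front wall from the floor up, its −x edge 1808 mm from the wall's −x end.


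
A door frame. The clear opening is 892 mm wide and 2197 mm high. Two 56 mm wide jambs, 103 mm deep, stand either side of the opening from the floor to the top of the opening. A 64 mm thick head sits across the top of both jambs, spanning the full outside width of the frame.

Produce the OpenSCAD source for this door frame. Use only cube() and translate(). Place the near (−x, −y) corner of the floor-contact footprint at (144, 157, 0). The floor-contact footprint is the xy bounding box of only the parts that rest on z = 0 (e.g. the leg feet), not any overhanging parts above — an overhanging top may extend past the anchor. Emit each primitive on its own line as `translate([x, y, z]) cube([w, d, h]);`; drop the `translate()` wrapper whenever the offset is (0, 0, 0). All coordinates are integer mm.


translate([144, 157, 0]) cube([56, 103, 2197]);
translate([1092, 157, 0]) cube([56, 103, 2197]);
translate([144, 157, 2197]) cube([1004, 103, 64]);


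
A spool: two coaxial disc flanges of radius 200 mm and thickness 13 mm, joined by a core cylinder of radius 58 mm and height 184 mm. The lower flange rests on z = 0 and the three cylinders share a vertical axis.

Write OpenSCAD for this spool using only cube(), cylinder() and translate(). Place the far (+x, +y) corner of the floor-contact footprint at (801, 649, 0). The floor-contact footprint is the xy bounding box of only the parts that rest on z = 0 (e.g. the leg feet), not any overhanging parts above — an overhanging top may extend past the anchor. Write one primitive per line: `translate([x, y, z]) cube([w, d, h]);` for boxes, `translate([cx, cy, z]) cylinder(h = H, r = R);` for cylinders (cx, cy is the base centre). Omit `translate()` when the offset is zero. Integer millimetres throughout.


translate([601, 449, 0]) cylinder(h = 13, r = 200);
translate([601, 449, 13]) cylinder(h = 184, r = 58);
translate([601, 449, 197]) cylinder(h = 13, r = 200);


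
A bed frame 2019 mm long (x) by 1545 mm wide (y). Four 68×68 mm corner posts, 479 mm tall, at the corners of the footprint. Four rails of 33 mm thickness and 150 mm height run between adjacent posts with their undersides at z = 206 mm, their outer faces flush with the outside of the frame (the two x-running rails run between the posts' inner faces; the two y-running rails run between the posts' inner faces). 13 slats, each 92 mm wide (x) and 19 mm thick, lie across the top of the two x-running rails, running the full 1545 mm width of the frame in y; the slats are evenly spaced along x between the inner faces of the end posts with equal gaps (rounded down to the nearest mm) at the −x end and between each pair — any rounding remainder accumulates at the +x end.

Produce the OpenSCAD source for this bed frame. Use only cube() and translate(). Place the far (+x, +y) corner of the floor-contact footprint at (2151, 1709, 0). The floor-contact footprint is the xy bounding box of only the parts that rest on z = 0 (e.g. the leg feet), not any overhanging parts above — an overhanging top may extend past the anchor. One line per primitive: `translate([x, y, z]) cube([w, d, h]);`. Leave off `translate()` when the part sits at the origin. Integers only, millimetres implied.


translate([132, 164, 0]) cube([68, 68, 479]);
translate([132, 1641, 0]) cube([68, 68, 479]);
translate([2083, 164, 0]) cube([68, 68, 479]);
translate([2083, 1641, 0]) cube([68, 68, 479]);
translate([200, 164, 206]) cube([1883, 33, 150]);
translate([200, 1676, 206]) cube([1883, 33, 150]);
translate([132, 232, 206]) cube([33, 1409, 150]);
translate([2118, 232, 206]) cube([33, 1409, 150]);
translate([249, 164, 356]) cube([92, 1545, 19]);
translate([390, 164, 356]) cube([92, 1545, 19]);
translate([531, 164, 356]) cube([92, 1545, 19]);
translate([672, 164, 356]) cube([92, 1545, 19]);
translate([813, 164, 356]) cube([92, 1545, 19]);
translate([954, 164, 356]) cube([92, 1545, 19]);
translate([1095, 164, 356]) cube([92, 1545, 19]);
translate([1236, 164, 356]) cube([92, 1545, 19]);
translate([1377, 164, 356]) cube([92, 1545, 19]);
translate([1518, 164, 356]) cube([92, 1545, 19]);
translate([1659, 164, 356]) cube([92, 1545, 19]);
translate([1800, 164, 356]) cube([92, 1545, 19]);
translate([1941, 164, 356]) cube([92, 1545, 19]);


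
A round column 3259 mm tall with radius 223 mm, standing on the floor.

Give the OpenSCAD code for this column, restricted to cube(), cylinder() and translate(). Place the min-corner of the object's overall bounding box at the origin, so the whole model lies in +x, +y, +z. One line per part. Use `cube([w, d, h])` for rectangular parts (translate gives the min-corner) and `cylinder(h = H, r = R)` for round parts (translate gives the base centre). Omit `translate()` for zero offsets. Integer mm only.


translate([223, 223, 0]) cylinder(h = 3259, r = 223);


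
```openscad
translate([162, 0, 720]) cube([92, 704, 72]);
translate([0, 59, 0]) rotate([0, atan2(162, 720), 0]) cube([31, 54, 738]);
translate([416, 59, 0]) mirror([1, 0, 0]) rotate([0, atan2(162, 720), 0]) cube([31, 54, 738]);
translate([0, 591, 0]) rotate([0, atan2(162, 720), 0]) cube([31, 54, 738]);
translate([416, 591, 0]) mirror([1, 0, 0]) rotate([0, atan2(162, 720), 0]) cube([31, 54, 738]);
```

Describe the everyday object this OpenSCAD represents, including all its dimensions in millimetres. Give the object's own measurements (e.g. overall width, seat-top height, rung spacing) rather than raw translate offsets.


A sawhorse. A 92×704×72 mm beam (x, y, z) sits on two A-frame leg pairs. Each pair is two raked legs of 31×54 mm section (54 mm along y) splaying symmetrically in x. Each leg rises 720 mm vertically over 162 mm of horizontal reach and is 738 mm long along its own axis. Every leg's outer bottom edge rests on the floor and its outer top edge meets a bottom edge of the beam — the left legs (tilting toward +x) meet the beam's −x bottom edge, the right legs (their mirror images, tilting toward −x) meet its +x bottom edge — so the leg tops tuck under the beam, the beam's underside is 720 mm above the floor, and the feet are 416 mm apart outside-to-outside with the beam centred between them. The two leg pairs are set in 59 mm from either end of the beam.


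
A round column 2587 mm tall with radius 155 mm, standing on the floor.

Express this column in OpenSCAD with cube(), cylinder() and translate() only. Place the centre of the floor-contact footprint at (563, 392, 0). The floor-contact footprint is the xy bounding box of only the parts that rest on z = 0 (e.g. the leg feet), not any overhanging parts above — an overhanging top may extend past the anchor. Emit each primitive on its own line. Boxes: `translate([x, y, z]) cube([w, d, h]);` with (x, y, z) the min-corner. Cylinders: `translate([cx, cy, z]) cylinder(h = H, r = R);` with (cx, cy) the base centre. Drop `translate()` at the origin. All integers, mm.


translate([563, 392, 0]) cylinder(h = 2587, r = 155);


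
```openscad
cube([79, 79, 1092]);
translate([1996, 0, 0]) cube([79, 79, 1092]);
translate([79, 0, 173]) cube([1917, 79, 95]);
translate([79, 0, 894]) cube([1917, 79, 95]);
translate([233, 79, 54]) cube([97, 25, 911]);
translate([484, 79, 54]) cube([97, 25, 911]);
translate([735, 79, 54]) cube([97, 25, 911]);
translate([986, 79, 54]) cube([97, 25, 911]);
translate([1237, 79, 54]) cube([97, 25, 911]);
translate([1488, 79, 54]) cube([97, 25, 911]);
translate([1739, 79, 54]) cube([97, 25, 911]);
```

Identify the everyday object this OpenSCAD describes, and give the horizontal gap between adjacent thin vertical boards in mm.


A fence section. The picket gap is 154 mm.

Two posts, two rails, 7 pickets — a fence section. Span 1917 mm holds 7 pickets of 97 mm with 8 equal gaps: ⌊(1917 − 7·97) / 8⌋ = 154 mm.


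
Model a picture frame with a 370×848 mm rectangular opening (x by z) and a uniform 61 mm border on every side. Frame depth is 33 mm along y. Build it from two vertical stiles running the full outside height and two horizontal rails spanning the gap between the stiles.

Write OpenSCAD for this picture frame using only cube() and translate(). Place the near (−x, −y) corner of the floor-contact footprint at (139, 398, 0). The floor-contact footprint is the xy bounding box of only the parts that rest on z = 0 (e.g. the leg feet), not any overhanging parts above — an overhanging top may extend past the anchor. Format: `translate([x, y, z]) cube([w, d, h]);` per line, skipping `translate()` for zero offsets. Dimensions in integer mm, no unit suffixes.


translate([139, 398, 0]) cube([61, 33, 970]);
translate([570, 398, 0]) cube([61, 33, 970]);
translate([200, 398, 0]) cube([370, 33, 61]);
translate([200, 398, 909]) cube([370, 33, 61]);


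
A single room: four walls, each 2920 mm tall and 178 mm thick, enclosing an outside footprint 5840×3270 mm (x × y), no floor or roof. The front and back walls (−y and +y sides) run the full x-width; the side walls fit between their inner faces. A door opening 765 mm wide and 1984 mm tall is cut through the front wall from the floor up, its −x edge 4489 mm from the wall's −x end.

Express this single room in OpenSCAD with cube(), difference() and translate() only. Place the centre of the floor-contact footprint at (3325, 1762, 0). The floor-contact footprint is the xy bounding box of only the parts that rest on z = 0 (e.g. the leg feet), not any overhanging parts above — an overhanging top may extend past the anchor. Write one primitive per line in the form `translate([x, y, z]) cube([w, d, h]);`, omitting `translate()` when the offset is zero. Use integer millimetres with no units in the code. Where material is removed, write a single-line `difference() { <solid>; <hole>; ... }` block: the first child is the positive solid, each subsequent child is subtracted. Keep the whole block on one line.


difference() { translate([405, 127, 0]) cube([5840, 178, 2920]); translate([4894, 127, 0]) cube([765, 178, 1984]); }
translate([405, 3219, 0]) cube([5840, 178, 2920]);
translate([405, 305, 0]) cube([178, 2914, 2920]);
translate([6067, 305, 0]) cube([178, 2914, 2920]);


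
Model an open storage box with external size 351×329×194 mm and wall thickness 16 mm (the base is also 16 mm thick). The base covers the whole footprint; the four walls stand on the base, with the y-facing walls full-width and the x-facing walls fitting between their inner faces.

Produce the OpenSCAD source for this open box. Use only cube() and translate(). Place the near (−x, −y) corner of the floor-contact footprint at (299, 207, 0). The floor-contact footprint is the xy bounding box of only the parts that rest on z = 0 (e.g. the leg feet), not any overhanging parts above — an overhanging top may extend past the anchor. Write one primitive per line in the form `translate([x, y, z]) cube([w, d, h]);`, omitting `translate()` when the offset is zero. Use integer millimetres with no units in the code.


translate([299, 207, 0]) cube([351, 329, 16]);
translate([299, 207, 16]) cube([351, 16, 178]);
translate([299, 520, 16]) cube([351, 16, 178]);
translate([299, 223, 16]) cube([16, 297, 178]);
translate([634, 223, 16]) cube([16, 297, 178]);


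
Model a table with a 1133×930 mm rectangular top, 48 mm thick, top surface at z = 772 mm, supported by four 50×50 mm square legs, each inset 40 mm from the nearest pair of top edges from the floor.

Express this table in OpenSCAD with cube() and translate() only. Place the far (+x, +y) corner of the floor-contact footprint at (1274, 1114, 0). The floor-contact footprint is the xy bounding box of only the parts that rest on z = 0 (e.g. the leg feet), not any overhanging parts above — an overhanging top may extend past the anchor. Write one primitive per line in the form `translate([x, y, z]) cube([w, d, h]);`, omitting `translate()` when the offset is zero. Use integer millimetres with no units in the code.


translate([181, 224, 724]) cube([1133, 930, 48]);
translate([221, 264, 0]) cube([50, 50, 724]);
translate([1224, 264, 0]) cube([50, 50, 724]);
translate([221, 1064, 0]) cube([50, 50, 724]);
translate([1224, 1064, 0]) cube([50, 50, 724]);


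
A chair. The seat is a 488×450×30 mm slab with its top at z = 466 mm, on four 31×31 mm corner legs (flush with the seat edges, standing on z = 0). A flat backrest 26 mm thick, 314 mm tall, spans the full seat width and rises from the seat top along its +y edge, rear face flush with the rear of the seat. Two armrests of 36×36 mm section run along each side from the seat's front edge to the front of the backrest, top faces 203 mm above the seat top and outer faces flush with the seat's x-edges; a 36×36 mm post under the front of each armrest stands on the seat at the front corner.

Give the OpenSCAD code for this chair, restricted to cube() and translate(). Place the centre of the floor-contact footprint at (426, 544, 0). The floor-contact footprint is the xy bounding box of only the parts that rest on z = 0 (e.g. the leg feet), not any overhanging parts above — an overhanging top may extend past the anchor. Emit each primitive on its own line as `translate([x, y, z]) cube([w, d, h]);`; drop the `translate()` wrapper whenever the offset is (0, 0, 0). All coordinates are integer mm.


translate([182, 319, 436]) cube([488, 450, 30]);
translate([182, 319, 0]) cube([31, 31, 436]);
translate([639, 319, 0]) cube([31, 31, 436]);
translate([182, 738, 0]) cube([31, 31, 436]);
translate([639, 738, 0]) cube([31, 31, 436]);
translate([182, 743, 466]) cube([488, 26, 314]);
translate([182, 319, 633]) cube([36, 424, 36]);
translate([634, 319, 633]) cube([36, 424, 36]);
translate([182, 319, 466]) cube([36, 36, 167]);
translate([634, 319, 466]) cube([36, 36, 167]);


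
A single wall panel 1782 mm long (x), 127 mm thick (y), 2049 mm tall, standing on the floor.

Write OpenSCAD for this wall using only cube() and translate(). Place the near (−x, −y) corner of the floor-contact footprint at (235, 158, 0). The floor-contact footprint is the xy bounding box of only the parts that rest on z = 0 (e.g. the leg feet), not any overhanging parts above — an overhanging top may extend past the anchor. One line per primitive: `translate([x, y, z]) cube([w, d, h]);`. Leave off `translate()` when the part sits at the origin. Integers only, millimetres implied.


translate([235, 158, 0]) cube([1782, 127, 2049]);


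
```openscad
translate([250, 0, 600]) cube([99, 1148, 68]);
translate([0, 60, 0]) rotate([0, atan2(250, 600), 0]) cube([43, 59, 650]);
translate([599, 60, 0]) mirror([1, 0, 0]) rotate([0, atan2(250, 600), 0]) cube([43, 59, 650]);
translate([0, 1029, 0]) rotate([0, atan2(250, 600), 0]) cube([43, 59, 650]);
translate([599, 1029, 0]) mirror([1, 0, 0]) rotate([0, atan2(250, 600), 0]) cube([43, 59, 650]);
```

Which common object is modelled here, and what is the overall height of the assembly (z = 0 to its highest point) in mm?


A sawhorse. The overall height is 668 mm.

A beam across two mirrored pairs of raked legs — a sawhorse. The beam's underside is at z = 600 (matching the legs' vertical rise in atan2(250, 600)) and the beam is 68 mm tall, so its top is at 600 + 68 = 668 mm. The raked legs top out at the beam's underside, so that is the highest point.


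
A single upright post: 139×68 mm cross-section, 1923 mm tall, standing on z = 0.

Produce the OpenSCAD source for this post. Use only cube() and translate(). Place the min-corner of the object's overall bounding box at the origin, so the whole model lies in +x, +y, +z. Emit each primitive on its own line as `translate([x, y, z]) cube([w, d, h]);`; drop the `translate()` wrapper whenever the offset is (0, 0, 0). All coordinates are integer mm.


cube([139, 68, 1923]);


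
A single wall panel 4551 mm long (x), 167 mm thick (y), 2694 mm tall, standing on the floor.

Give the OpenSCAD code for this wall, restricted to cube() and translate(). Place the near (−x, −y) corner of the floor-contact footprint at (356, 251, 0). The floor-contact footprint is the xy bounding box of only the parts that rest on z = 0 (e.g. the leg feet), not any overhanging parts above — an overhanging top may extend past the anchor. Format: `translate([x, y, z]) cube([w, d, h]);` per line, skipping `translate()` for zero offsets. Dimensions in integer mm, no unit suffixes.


translate([356, 251, 0]) cube([4551, 167, 2694]);


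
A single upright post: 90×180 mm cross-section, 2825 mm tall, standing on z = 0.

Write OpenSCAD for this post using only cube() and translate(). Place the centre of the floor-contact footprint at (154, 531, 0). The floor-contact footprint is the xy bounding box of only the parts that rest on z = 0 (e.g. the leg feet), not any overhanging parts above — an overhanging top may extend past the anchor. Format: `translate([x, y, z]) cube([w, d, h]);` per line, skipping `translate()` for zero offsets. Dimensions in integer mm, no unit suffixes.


translate([109, 441, 0]) cube([90, 180, 2825]);
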